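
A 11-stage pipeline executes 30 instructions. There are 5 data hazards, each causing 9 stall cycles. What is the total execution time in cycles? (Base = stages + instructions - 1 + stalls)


Base cycles = 11 + 30 - 1 = 40
Total stalls = 5 * 9 = 45
Total = 40 + 45 = 85

85


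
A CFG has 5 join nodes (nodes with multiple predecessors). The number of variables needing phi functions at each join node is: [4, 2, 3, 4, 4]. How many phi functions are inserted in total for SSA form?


Total phi functions = sum of phi functions at each join node
= 4 + 2 + 3 + 4 + 4 = 17

17


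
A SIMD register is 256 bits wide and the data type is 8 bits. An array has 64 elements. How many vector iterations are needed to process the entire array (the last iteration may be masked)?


Width = 256 / 8 = 32 elements per vector op
Iterations = ceil(64 / 32) = 2

2


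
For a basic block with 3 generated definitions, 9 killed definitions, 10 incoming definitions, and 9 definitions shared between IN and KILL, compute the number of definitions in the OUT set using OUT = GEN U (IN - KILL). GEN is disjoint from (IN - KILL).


IN - KILL: 10 - 9 = 1 surviving definitions
OUT = GEN + surviving = 3 + 1 = 4

4


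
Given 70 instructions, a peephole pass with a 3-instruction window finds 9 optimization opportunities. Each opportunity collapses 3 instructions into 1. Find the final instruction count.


Each match removes 2 instructions.
Total removed = 9 * 2 = 18
Remaining = 70 - 18 = 52

52


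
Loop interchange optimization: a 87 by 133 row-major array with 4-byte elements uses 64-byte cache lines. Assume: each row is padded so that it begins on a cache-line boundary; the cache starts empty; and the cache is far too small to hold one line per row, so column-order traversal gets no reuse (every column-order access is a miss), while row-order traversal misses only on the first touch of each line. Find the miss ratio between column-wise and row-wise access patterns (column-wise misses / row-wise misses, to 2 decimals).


Each row occupies 133 * 4 = 532 bytes and starts on a line boundary, so it spans ceil(532 / 64) = 9 cache lines.
Row-major traversal misses (one per line touched): 87 * ceil(133 * 4 / 64) = 783
Column-major traversal misses (no reuse, every access misses): 87 * 133 = 11571
Ratio = 11571 / 783 = 14.78

14.78


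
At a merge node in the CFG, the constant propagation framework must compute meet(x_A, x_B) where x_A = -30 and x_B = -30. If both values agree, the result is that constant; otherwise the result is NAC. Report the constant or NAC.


Meet operation: if both paths give the same constant, result is that constant; if they differ, result is NAC (not-a-constant).
Path A: -30, Path B: -30 -> equal
Result: constant -> -30

-30


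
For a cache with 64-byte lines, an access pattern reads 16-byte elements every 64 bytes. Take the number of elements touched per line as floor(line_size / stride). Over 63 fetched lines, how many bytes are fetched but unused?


Elements per line = floor(64 / 64) = 1
Bytes used per line = 1 * 16 = 16
Wasted per line = 64 - 16 = 48
Total wasted = 48 * 63 = 3024

3024


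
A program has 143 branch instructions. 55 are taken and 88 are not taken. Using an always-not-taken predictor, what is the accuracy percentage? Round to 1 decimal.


Predictor: always-not-taken
Correct predictions = 88
Accuracy = 88 / 143 * 100 = 61.5%

61.5


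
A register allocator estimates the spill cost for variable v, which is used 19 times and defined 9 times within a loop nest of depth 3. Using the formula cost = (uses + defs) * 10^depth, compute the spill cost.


uses + defs = 19 + 9 = 28
10^3 = 1000
Spill cost = 28 * 1000 = 28000

28000


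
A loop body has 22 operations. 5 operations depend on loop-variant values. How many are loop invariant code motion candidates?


Invariant candidates = total - loop-dependent
= 22 - 5 = 17

17


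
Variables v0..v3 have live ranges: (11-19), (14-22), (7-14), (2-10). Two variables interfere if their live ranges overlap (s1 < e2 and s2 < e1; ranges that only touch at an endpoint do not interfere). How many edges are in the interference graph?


Check all pairs for overlapping intervals.
Two intervals (s1,e1) and (s2,e2) overlap if s1 < e2 and s2 < e1.
v0 (11-19) vs v1..v3: overlaps v1, v2 -> 2
v1 (14-22) vs v2..v3: overlaps none -> 0
v2 (7-14) vs v3: overlaps v3 -> 1
Total overlapping pairs = 2 + 0 + 1 = 3

3


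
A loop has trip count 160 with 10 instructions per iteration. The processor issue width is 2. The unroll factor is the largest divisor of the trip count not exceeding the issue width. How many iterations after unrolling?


Largest divisor of 160 <= 2 is 2
New iterations = 160 / 2 = 80

80


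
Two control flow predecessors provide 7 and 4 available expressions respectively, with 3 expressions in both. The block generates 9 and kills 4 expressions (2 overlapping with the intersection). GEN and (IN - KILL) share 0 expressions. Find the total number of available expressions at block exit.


IN = intersection of predecessors = 3
IN - KILL = 3 - 2 = 1
|OUT| = |GEN| + |IN - KILL| - |GEN ∩ (IN - KILL)| = 9 + 1 - 0 = 10

10


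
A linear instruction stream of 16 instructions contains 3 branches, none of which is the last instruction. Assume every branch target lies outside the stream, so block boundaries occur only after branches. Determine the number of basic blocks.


With no in-sequence branch targets, the leaders are the first instruction plus the instruction after each branch.
Number of basic blocks = branches + 1
= 3 + 1 = 4

4


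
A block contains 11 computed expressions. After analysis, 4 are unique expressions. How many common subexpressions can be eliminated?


CSE count = total expressions - unique expressions
= 11 - 4 = 7

7


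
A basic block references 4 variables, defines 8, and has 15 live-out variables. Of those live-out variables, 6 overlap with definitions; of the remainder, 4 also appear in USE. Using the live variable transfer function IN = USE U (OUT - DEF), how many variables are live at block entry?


OUT - DEF: 15 - 6 = 9
|IN| = |USE| + |OUT - DEF| - |USE ∩ (OUT - DEF)| = 4 + 9 - 4 = 9

9


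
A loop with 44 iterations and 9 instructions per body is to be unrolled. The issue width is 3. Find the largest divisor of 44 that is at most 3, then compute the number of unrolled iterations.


Largest divisor of 44 <= 3 is 2
New iterations = 44 / 2 = 22

22


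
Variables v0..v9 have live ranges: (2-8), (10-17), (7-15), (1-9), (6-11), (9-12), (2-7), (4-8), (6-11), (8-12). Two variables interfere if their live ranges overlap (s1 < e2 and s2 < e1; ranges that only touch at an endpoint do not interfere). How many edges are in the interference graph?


Check all pairs for overlapping intervals.
Two intervals (s1,e1) and (s2,e2) overlap if s1 < e2 and s2 < e1.
v0 (2-8) vs v1..v9: overlaps v2, v3, v4, v6, v7, v8 -> 6
v1 (10-17) vs v2..v9: overlaps v2, v4, v5, v8, v9 -> 5
v2 (7-15) vs v3..v9: overlaps v3, v4, v5, v7, v8, v9 -> 6
v3 (1-9) vs v4..v9: overlaps v4, v6, v7, v8, v9 -> 5
v4 (6-11) vs v5..v9: overlaps v5, v6, v7, v8, v9 -> 5
v5 (9-12) vs v6..v9: overlaps v8, v9 -> 2
v6 (2-7) vs v7..v9: overlaps v7, v8 -> 2
v7 (4-8) vs v8..v9: overlaps v8 -> 1
v8 (6-11) vs v9: overlaps v9 -> 1
Total overlapping pairs = 6 + 5 + 6 + 5 + 5 + 2 + 2 + 1 + 1 = 33

33


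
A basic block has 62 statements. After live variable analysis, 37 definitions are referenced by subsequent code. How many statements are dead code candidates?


Dead code = total statements - live definitions
= 62 - 37 = 25

25


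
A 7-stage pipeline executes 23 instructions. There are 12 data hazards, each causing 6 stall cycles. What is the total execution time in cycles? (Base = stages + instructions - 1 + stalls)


Base cycles = 7 + 23 - 1 = 29
Total stalls = 12 * 6 = 72
Total = 29 + 72 = 101

101


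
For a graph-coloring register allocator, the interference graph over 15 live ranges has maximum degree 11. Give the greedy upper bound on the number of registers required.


Greedy coloring never needs more than (max_degree + 1) colors: when coloring a vertex, at most max_degree neighbors are already colored.
Upper bound = 11 + 1 = 12

12


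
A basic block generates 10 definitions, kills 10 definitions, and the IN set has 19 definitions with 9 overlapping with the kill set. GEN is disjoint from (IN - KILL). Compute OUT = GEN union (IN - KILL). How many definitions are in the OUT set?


IN - KILL: 19 - 9 = 10 surviving definitions
OUT = GEN + surviving = 10 + 10 = 20

20


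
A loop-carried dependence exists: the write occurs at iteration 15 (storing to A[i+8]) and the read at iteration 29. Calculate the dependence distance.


Distance = read iteration - write iteration
= 29 - 15 = 14

14


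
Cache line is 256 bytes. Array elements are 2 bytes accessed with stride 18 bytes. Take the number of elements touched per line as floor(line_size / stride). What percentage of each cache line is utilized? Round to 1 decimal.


Elements per cache line = floor(256 / 18) = 14
Bytes used = 14 * 2 = 28
Utilization = 28 / 256 * 100 = 10.9%

10.9


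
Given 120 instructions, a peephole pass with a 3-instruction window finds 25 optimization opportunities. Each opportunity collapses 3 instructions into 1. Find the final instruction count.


Each match removes 2 instructions.
Total removed = 25 * 2 = 50
Remaining = 120 - 50 = 70

70


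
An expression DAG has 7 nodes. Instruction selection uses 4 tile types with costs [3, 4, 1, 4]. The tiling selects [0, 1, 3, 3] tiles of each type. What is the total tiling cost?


Total cost = sum(count_i * cost_i)
= 0*3 + 1*4 + 3*1 + 3*4
= 19

19


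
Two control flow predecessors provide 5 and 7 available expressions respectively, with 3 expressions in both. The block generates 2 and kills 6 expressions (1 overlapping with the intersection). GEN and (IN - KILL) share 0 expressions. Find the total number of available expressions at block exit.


IN = intersection of predecessors = 3
IN - KILL = 3 - 1 = 2
|OUT| = |GEN| + |IN - KILL| - |GEN ∩ (IN - KILL)| = 2 + 2 - 0 = 4

4


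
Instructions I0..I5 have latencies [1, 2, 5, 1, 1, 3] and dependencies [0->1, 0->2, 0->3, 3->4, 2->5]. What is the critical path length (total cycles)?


Compute longest path through dependency graph: dist(Ik) = max over predecessors of dist + latency(Ik).
dist(I0) = latency 1 = 1
dist(I1) = dist(I0) + 2 = 1 + 2 = 3
dist(I2) = dist(I0) + 5 = 1 + 5 = 6
dist(I3) = dist(I0) + 1 = 1 + 1 = 2
dist(I4) = dist(I3) + 1 = 2 + 1 = 3
dist(I5) = dist(I2) + 3 = 6 + 3 = 9
Critical path = max dist = 9

9


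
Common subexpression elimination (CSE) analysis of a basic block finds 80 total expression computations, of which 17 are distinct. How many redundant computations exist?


CSE count = total expressions - unique expressions
= 80 - 17 = 63

63


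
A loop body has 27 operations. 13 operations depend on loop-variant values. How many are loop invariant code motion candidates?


Invariant candidates = total - loop-dependent
= 27 - 13 = 14

14


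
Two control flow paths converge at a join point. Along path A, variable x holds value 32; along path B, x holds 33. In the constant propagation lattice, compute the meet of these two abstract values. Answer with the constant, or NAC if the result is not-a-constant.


Meet operation: if both paths give the same constant, result is that constant; if they differ, result is NAC (not-a-constant).
Path A: 32, Path B: 33 -> differ
Result: not-a-constant -> NAC

NAC


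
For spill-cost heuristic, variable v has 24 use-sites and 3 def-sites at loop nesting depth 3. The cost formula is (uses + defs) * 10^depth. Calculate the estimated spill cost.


uses + defs = 24 + 3 = 27
10^3 = 1000
Spill cost = 27 * 1000 = 27000

27000


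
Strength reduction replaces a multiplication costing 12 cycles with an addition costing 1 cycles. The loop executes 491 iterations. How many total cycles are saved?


Per-iteration saving = 12 - 1 = 11
Total saved = 491 * 11 = 5401

5401


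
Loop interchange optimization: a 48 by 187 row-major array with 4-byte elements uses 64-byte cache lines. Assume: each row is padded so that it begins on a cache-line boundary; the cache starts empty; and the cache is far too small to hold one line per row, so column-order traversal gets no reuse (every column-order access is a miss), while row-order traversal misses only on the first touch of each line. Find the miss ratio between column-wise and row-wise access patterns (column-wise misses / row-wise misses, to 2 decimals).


Each row occupies 187 * 4 = 748 bytes and starts on a line boundary, so it spans ceil(748 / 64) = 12 cache lines.
Row-major traversal misses (one per line touched): 48 * ceil(187 * 4 / 64) = 576
Column-major traversal misses (no reuse, every access misses): 48 * 187 = 8976
Ratio = 8976 / 576 = 15.58

15.58


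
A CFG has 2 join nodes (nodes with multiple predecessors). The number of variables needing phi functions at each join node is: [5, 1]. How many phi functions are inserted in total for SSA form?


Total phi functions = sum of phi functions at each join node
= 5 + 1 = 6

6


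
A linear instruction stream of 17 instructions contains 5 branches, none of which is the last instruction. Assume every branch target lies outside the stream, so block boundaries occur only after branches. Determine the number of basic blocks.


With no in-sequence branch targets, the leaders are the first instruction plus the instruction after each branch.
Number of basic blocks = branches + 1
= 5 + 1 = 6

6


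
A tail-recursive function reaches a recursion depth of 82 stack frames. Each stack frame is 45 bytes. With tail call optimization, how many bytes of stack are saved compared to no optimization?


Without TCO: 82 * 45 = 3690 bytes
With TCO: reuse 1 frame = 45 bytes
Savings = 3690 - 45 = 3645

3645


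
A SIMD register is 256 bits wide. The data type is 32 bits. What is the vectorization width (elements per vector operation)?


Width = SIMD bits / data type bits
= 256 / 32 = 8

8


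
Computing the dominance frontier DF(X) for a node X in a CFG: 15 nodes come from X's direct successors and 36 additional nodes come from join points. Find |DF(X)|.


DF(X) = direct successor contributions + join point contributions
= 15 + 36 = 51

51


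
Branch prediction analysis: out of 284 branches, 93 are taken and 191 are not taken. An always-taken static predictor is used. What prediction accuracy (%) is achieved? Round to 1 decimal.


Predictor: always-taken
Correct predictions = 93
Accuracy = 93 / 284 * 100 = 32.7%

32.7


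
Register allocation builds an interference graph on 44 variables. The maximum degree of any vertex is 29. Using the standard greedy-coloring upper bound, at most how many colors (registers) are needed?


Greedy coloring never needs more than (max_degree + 1) colors: when coloring a vertex, at most max_degree neighbors are already colored.
Upper bound = 29 + 1 = 30

30


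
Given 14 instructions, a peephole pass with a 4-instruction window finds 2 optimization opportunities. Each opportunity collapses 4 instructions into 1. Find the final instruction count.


Each match removes 3 instructions.
Total removed = 2 * 3 = 6
Remaining = 14 - 6 = 8

8


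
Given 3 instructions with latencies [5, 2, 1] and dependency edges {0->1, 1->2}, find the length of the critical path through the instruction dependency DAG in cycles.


Compute longest path through dependency graph: dist(Ik) = max over predecessors of dist + latency(Ik).
dist(I0) = latency 5 = 5
dist(I1) = dist(I0) + 2 = 5 + 2 = 7
dist(I2) = dist(I1) + 1 = 7 + 1 = 8
Critical path = max dist = 8

8


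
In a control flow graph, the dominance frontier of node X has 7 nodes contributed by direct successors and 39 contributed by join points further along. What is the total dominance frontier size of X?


DF(X) = direct successor contributions + join point contributions
= 7 + 39 = 46

46


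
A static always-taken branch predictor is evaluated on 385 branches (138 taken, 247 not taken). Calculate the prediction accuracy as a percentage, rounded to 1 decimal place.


Predictor: always-taken
Correct predictions = 138
Accuracy = 138 / 385 * 100 = 35.8%

35.8


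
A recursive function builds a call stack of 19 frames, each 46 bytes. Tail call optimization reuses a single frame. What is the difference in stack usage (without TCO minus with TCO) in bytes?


Without TCO: 19 * 46 = 874 bytes
With TCO: reuse 1 frame = 46 bytes
Savings = 874 - 46 = 828

828


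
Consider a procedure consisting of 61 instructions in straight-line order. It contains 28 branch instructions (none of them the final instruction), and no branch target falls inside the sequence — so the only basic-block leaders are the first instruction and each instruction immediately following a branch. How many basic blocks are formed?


With no in-sequence branch targets, the leaders are the first instruction plus the instruction after each branch.
Number of basic blocks = branches + 1
= 28 + 1 = 29

29


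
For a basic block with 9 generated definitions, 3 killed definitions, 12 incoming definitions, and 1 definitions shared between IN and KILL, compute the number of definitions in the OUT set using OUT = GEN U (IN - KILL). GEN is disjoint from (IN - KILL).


IN - KILL: 12 - 1 = 11 surviving definitions
OUT = GEN + surviving = 9 + 11 = 20

20


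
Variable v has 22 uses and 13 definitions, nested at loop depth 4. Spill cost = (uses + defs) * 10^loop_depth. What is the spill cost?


uses + defs = 22 + 13 = 35
10^4 = 10000
Spill cost = 35 * 10000 = 350000

350000


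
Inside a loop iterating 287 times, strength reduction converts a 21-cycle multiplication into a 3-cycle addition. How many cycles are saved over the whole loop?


Per-iteration saving = 21 - 3 = 18
Total saved = 287 * 18 = 5166

5166


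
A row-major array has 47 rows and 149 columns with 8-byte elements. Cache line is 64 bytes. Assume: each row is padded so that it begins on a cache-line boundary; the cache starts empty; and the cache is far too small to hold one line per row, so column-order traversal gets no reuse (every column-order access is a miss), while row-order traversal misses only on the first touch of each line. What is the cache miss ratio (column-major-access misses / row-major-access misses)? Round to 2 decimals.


Each row occupies 149 * 8 = 1192 bytes and starts on a line boundary, so it spans ceil(1192 / 64) = 19 cache lines.
Row-major traversal misses (one per line touched): 47 * ceil(149 * 8 / 64) = 893
Column-major traversal misses (no reuse, every access misses): 47 * 149 = 7003
Ratio = 7003 / 893 = 7.84

7.84


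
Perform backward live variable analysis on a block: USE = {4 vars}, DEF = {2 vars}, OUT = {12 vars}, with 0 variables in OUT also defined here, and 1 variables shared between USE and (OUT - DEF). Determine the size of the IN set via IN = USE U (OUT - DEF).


OUT - DEF: 12 - 0 = 12
|IN| = |USE| + |OUT - DEF| - |USE ∩ (OUT - DEF)| = 4 + 12 - 1 = 15

15


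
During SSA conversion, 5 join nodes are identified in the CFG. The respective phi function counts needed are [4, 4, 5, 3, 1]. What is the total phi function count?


Total phi functions = sum of phi functions at each join node
= 4 + 4 + 5 + 3 + 1 = 17

17


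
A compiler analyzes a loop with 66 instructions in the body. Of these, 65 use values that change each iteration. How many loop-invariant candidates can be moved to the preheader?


Invariant candidates = total - loop-dependent
= 66 - 65 = 1

1


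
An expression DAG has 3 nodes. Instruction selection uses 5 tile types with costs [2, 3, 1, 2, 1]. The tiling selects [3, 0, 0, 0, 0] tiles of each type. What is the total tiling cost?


Total cost = sum(count_i * cost_i)
= 3*2 + 0*3 + 0*1 + 0*2 + 0*1
= 6

6


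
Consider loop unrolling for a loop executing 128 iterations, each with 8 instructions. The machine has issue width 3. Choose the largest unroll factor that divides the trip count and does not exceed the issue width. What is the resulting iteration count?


Largest divisor of 128 <= 3 is 2
New iterations = 128 / 2 = 64

64


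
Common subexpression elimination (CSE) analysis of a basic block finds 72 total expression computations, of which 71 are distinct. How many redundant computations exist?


CSE count = total expressions - unique expressions
= 72 - 71 = 1

1


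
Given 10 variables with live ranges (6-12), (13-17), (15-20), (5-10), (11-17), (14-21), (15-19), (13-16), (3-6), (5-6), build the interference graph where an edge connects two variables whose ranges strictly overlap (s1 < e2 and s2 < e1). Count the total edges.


Check all pairs for overlapping intervals.
Two intervals (s1,e1) and (s2,e2) overlap if s1 < e2 and s2 < e1.
v0 (6-12) vs v1..v9: overlaps v3, v4 -> 2
v1 (13-17) vs v2..v9: overlaps v2, v4, v5, v6, v7 -> 5
v2 (15-20) vs v3..v9: overlaps v4, v5, v6, v7 -> 4
v3 (5-10) vs v4..v9: overlaps v8, v9 -> 2
v4 (11-17) vs v5..v9: overlaps v5, v6, v7 -> 3
v5 (14-21) vs v6..v9: overlaps v6, v7 -> 2
v6 (15-19) vs v7..v9: overlaps v7 -> 1
v7 (13-16) vs v8..v9: overlaps none -> 0
v8 (3-6) vs v9: overlaps v9 -> 1
Total overlapping pairs = 2 + 5 + 4 + 2 + 3 + 2 + 1 + 0 + 1 = 20

20


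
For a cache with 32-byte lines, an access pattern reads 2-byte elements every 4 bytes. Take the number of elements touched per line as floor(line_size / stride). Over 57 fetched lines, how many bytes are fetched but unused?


Elements per line = floor(32 / 4) = 8
Bytes used per line = 8 * 2 = 16
Wasted per line = 32 - 16 = 16
Total wasted = 16 * 57 = 912

912


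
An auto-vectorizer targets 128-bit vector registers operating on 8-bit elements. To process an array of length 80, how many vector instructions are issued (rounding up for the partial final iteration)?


Width = 128 / 8 = 16 elements per vector op
Iterations = ceil(80 / 16) = 5

5


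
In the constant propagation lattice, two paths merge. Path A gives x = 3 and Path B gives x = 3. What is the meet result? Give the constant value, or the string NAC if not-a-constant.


Meet operation: if both paths give the same constant, result is that constant; if they differ, result is NAC (not-a-constant).
Path A: 3, Path B: 3 -> equal
Result: constant -> 3

3


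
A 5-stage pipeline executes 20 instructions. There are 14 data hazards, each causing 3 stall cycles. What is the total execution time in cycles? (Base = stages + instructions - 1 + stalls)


Base cycles = 5 + 20 - 1 = 24
Total stalls = 14 * 3 = 42
Total = 24 + 42 = 66

66


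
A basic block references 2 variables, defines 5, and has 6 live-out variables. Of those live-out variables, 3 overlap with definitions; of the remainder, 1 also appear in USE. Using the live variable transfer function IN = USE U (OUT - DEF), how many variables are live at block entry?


OUT - DEF: 6 - 3 = 3
|IN| = |USE| + |OUT - DEF| - |USE ∩ (OUT - DEF)| = 2 + 3 - 1 = 4

4


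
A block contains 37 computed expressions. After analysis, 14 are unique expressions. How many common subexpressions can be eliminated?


CSE count = total expressions - unique expressions
= 37 - 14 = 23

23


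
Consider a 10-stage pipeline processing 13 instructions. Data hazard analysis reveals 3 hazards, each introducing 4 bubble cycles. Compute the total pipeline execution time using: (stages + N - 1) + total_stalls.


Base cycles = 10 + 13 - 1 = 22
Total stalls = 3 * 4 = 12
Total = 22 + 12 = 34

34


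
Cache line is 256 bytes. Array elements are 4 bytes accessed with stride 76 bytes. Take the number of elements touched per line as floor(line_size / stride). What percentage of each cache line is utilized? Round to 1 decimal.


Elements per cache line = floor(256 / 76) = 3
Bytes used = 3 * 4 = 12
Utilization = 12 / 256 * 100 = 4.7%

4.7


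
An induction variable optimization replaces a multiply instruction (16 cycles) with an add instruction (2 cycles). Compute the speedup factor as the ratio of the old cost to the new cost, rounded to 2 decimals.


Ratio = mult_cost / add_cost = 16 / 2 = 8.0

8.0


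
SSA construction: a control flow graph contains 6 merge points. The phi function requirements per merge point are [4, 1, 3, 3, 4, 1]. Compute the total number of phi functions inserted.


Total phi functions = sum of phi functions at each join node
= 4 + 1 + 3 + 3 + 4 + 1 = 16

16


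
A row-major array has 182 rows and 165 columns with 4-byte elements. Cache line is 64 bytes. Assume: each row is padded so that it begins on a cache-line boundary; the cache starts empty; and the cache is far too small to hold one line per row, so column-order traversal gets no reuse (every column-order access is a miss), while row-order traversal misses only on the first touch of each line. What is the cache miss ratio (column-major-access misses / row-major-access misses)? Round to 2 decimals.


Each row occupies 165 * 4 = 660 bytes and starts on a line boundary, so it spans ceil(660 / 64) = 11 cache lines.
Row-major traversal misses (one per line touched): 182 * ceil(165 * 4 / 64) = 2002
Column-major traversal misses (no reuse, every access misses): 182 * 165 = 30030
Ratio = 30030 / 2002 = 15.0

15.0


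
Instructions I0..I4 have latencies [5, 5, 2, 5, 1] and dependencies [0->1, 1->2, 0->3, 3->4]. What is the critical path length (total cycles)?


Compute longest path through dependency graph: dist(Ik) = max over predecessors of dist + latency(Ik).
dist(I0) = latency 5 = 5
dist(I1) = dist(I0) + 5 = 5 + 5 = 10
dist(I2) = dist(I1) + 2 = 10 + 2 = 12
dist(I3) = dist(I0) + 5 = 5 + 5 = 10
dist(I4) = dist(I3) + 1 = 10 + 1 = 11
Critical path = max dist = 12

12


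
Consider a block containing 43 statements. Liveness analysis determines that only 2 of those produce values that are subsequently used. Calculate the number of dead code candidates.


Dead code = total statements - live definitions
= 43 - 2 = 41

41


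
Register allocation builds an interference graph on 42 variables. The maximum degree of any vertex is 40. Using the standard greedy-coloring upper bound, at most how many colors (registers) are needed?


Greedy coloring never needs more than (max_degree + 1) colors: when coloring a vertex, at most max_degree neighbors are already colored.
Upper bound = 40 + 1 = 41

41


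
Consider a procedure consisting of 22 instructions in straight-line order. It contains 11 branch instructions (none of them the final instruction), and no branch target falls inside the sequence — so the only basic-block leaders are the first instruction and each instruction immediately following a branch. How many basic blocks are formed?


With no in-sequence branch targets, the leaders are the first instruction plus the instruction after each branch.
Number of basic blocks = branches + 1
= 11 + 1 = 12

12


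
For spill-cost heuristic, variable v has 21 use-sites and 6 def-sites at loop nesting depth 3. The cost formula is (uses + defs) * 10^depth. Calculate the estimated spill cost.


uses + defs = 21 + 6 = 27
10^3 = 1000
Spill cost = 27 * 1000 = 27000

27000


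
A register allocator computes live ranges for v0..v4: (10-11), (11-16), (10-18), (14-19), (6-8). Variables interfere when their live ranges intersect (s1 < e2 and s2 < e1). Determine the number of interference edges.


Check all pairs for overlapping intervals.
Two intervals (s1,e1) and (s2,e2) overlap if s1 < e2 and s2 < e1.
v0 (10-11) vs v1..v4: overlaps v2 -> 1
v1 (11-16) vs v2..v4: overlaps v2, v3 -> 2
v2 (10-18) vs v3..v4: overlaps v3 -> 1
v3 (14-19) vs v4: overlaps none -> 0
Total overlapping pairs = 1 + 2 + 1 + 0 = 4

4


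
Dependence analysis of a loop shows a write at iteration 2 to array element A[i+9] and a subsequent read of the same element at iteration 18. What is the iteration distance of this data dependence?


Distance = read iteration - write iteration
= 18 - 2 = 16

16


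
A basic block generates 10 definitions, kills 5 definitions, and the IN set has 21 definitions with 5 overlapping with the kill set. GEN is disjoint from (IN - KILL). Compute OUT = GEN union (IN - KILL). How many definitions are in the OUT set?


IN - KILL: 21 - 5 = 16 surviving definitions
OUT = GEN + surviving = 10 + 16 = 26

26


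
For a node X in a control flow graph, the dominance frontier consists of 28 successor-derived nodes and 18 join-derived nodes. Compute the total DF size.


DF(X) = direct successor contributions + join point contributions
= 28 + 18 = 46

46


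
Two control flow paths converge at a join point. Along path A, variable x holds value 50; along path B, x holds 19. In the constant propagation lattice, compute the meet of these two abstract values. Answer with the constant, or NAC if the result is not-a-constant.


Meet operation: if both paths give the same constant, result is that constant; if they differ, result is NAC (not-a-constant).
Path A: 50, Path B: 19 -> differ
Result: not-a-constant -> NAC

NAC


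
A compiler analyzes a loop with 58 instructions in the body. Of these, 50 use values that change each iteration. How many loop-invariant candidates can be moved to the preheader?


Invariant candidates = total - loop-dependent
= 58 - 50 = 8

8


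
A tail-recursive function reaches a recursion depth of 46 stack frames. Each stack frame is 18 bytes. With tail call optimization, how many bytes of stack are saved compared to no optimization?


Without TCO: 46 * 18 = 828 bytes
With TCO: reuse 1 frame = 18 bytes
Savings = 828 - 18 = 810

810


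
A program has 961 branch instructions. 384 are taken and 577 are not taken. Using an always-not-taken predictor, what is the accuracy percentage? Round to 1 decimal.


Predictor: always-not-taken
Correct predictions = 577
Accuracy = 577 / 961 * 100 = 60.0%

60.0


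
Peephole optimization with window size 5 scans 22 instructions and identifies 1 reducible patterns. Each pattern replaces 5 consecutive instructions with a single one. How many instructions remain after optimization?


Each match removes 4 instructions.
Total removed = 1 * 4 = 4
Remaining = 22 - 4 = 18

18


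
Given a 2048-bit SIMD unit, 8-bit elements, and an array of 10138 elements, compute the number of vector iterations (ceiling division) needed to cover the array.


Width = 2048 / 8 = 256 elements per vector op
Iterations = ceil(10138 / 256) = 40

40


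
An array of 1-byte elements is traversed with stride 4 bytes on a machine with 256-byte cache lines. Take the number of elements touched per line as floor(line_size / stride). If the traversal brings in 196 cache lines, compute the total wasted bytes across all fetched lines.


Elements per line = floor(256 / 4) = 64
Bytes used per line = 64 * 1 = 64
Wasted per line = 256 - 64 = 192
Total wasted = 192 * 196 = 37632

37632


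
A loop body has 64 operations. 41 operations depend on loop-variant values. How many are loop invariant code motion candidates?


Invariant candidates = total - loop-dependent
= 64 - 41 = 23

23


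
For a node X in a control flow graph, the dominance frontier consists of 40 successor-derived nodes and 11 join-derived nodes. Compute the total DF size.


DF(X) = direct successor contributions + join point contributions
= 40 + 11 = 51

51


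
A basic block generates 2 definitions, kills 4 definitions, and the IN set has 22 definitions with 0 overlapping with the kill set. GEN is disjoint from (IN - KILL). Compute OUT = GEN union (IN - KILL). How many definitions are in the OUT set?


IN - KILL: 22 - 0 = 22 surviving definitions
OUT = GEN + surviving = 2 + 22 = 24

24


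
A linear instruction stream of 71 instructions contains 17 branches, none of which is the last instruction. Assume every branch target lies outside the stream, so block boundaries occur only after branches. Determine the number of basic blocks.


With no in-sequence branch targets, the leaders are the first instruction plus the instruction after each branch.
Number of basic blocks = branches + 1
= 17 + 1 = 18

18


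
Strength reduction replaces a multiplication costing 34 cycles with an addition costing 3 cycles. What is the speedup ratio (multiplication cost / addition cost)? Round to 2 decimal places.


Ratio = mult_cost / add_cost = 34 / 3 = 11.33

11.33


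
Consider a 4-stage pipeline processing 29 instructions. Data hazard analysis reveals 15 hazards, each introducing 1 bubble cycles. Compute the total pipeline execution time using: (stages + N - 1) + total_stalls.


Base cycles = 4 + 29 - 1 = 32
Total stalls = 15 * 1 = 15
Total = 32 + 15 = 47

47


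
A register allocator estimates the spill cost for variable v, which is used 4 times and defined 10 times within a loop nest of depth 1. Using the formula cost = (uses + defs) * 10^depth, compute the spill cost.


uses + defs = 4 + 10 = 14
10^1 = 10
Spill cost = 14 * 10 = 140

140


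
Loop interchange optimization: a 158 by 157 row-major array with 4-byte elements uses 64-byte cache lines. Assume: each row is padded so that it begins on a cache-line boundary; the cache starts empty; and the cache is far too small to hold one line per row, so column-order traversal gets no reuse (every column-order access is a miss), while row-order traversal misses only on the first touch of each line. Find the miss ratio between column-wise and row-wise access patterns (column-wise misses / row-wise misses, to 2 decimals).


Each row occupies 157 * 4 = 628 bytes and starts on a line boundary, so it spans ceil(628 / 64) = 10 cache lines.
Row-major traversal misses (one per line touched): 158 * ceil(157 * 4 / 64) = 1580
Column-major traversal misses (no reuse, every access misses): 158 * 157 = 24806
Ratio = 24806 / 1580 = 15.7

15.7


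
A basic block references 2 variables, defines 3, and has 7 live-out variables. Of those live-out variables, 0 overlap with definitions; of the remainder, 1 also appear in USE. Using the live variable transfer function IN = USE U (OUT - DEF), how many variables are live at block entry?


OUT - DEF: 7 - 0 = 7
|IN| = |USE| + |OUT - DEF| - |USE ∩ (OUT - DEF)| = 2 + 7 - 1 = 8

8


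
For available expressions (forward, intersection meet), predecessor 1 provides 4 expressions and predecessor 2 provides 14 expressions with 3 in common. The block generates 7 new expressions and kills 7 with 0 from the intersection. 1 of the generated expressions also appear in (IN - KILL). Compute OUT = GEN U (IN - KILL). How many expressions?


IN = intersection of predecessors = 3
IN - KILL = 3 - 0 = 3
|OUT| = |GEN| + |IN - KILL| - |GEN ∩ (IN - KILL)| = 7 + 3 - 1 = 9

9


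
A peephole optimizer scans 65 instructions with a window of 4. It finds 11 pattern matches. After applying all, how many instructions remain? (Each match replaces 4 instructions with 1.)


Each match removes 3 instructions.
Total removed = 11 * 3 = 33
Remaining = 65 - 33 = 32

32


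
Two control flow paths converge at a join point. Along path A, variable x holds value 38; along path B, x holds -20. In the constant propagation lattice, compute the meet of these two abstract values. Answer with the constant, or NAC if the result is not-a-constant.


Meet operation: if both paths give the same constant, result is that constant; if they differ, result is NAC (not-a-constant).
Path A: 38, Path B: -20 -> differ
Result: not-a-constant -> NAC

NAC


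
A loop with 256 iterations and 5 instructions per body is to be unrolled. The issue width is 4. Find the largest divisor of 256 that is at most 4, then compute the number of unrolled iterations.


Largest divisor of 256 <= 4 is 4
New iterations = 256 / 4 = 64

64


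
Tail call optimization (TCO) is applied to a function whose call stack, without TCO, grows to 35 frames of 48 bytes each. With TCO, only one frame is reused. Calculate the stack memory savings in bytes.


Without TCO: 35 * 48 = 1680 bytes
With TCO: reuse 1 frame = 48 bytes
Savings = 1680 - 48 = 1632

1632


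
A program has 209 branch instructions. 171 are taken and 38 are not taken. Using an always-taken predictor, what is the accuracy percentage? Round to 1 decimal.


Predictor: always-taken
Correct predictions = 171
Accuracy = 171 / 209 * 100 = 81.8%

81.8


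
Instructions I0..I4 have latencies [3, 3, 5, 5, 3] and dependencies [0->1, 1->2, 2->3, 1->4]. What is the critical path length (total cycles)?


Compute longest path through dependency graph: dist(Ik) = max over predecessors of dist + latency(Ik).
dist(I0) = latency 3 = 3
dist(I1) = dist(I0) + 3 = 3 + 3 = 6
dist(I2) = dist(I1) + 5 = 6 + 5 = 11
dist(I3) = dist(I2) + 5 = 11 + 5 = 16
dist(I4) = dist(I1) + 3 = 6 + 3 = 9
Critical path = max dist = 16

16


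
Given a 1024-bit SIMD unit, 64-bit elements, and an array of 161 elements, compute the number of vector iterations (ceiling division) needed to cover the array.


Width = 1024 / 64 = 16 elements per vector op
Iterations = ceil(161 / 16) = 11

11


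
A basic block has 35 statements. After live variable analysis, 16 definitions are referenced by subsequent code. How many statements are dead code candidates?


Dead code = total statements - live definitions
= 35 - 16 = 19

19


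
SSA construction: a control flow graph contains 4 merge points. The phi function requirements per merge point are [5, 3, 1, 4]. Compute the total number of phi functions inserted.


Total phi functions = sum of phi functions at each join node
= 5 + 3 + 1 + 4 = 13

13


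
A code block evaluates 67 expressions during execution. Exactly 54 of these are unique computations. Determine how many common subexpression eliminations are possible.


CSE count = total expressions - unique expressions
= 67 - 54 = 13

13


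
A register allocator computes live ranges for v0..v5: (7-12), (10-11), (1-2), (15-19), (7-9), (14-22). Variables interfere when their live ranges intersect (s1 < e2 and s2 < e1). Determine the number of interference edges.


Check all pairs for overlapping intervals.
Two intervals (s1,e1) and (s2,e2) overlap if s1 < e2 and s2 < e1.
v0 (7-12) vs v1..v5: overlaps v1, v4 -> 2
v1 (10-11) vs v2..v5: overlaps none -> 0
v2 (1-2) vs v3..v5: overlaps none -> 0
v3 (15-19) vs v4..v5: overlaps v5 -> 1
v4 (7-9) vs v5: overlaps none -> 0
Total overlapping pairs = 2 + 0 + 0 + 1 + 0 = 3

3


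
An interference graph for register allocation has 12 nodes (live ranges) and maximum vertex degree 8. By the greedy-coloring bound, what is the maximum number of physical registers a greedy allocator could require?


Greedy coloring never needs more than (max_degree + 1) colors: when coloring a vertex, at most max_degree neighbors are already colored.
Upper bound = 8 + 1 = 9

9


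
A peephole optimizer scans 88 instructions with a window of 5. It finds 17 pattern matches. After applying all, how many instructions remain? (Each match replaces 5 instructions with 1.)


Each match removes 4 instructions.
Total removed = 17 * 4 = 68
Remaining = 88 - 68 = 20

20


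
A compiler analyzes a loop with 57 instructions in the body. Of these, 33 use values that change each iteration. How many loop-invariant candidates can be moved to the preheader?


Invariant candidates = total - loop-dependent
= 57 - 33 = 24

24


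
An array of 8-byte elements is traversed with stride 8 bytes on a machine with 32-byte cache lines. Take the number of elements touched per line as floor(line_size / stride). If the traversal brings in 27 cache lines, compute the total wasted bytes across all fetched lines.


Elements per line = floor(32 / 8) = 4
Bytes used per line = 4 * 8 = 32
Wasted per line = 32 - 32 = 0
Total wasted = 0 * 27 = 0

0


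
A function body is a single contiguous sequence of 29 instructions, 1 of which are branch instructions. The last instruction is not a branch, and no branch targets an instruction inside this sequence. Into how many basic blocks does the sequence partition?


With no in-sequence branch targets, the leaders are the first instruction plus the instruction after each branch.
Number of basic blocks = branches + 1
= 1 + 1 = 2

2
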